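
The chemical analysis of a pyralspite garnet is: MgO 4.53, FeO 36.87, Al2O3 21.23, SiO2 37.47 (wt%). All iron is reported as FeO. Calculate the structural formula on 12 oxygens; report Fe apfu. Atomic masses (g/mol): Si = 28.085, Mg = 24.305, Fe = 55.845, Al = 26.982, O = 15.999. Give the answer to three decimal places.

2.466 Fe apfu

MgO (M=40.304): mol = 0.11240; Mg = 0.11240, O = 0.11240.
FeO (M=71.844): mol = 0.51320; Fe = 0.51320, O = 0.51320.
Al2O3 (M=101.961): mol = 0.20822; Al = 0.41644, O = 0.62466.
SiO2 (M=60.083): mol = 0.62364; Si = 0.62364, O = 1.24728.
ΣO = 2.49754; factor = 12/ΣO = 4.80473.
Fe apfu = 0.51320 × 4.80473 = 2.466.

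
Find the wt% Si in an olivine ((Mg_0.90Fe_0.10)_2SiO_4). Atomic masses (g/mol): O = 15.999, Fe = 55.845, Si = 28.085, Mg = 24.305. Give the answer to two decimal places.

Formula mass = 1.80*24.305 + 0.20*55.845 + 1*28.085 + 4*15.999 = 146.999 g/mol, of which 28.085 g is Si.
So Si makes up 28.085/146.999 = 0.1911 of the mass, i.e. 19.11%.

19.11 wt%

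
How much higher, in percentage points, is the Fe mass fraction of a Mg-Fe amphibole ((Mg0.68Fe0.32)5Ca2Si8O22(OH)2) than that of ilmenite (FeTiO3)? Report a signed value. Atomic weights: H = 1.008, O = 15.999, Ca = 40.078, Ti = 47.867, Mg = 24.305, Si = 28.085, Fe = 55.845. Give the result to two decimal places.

Fe in (Mg0.68Fe0.32)5Ca2Si8O22(OH)2: molar mass 862.817 g/mol; 1.60×55.845 = 89.352 g → 10.36 wt%.
Fe in FeTiO3: molar mass 151.709 g/mol; 1×55.845 = 55.845 g → 36.81 wt%.
Difference = 10.36 − 36.81 = -26.45 percentage points.

-26.45 percentage points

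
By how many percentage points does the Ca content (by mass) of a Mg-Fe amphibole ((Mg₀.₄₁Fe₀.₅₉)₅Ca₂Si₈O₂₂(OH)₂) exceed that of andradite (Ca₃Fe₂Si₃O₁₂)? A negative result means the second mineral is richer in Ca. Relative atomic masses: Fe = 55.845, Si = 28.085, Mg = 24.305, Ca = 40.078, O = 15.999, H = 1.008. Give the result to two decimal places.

-14.81 percentage points

Ca in (Mg₀.₄₁Fe₀.₅₉)₅Ca₂Si₈O₂₂(OH)₂: molar mass 905.396 g/mol; 2×40.078 = 80.156 g → 8.85 wt%.
Ca in Ca₃Fe₂Si₃O₁₂: molar mass 508.167 g/mol; 3×40.078 = 120.234 g → 23.66 wt%.
Difference = 8.85 − 23.66 = -14.81 percentage points.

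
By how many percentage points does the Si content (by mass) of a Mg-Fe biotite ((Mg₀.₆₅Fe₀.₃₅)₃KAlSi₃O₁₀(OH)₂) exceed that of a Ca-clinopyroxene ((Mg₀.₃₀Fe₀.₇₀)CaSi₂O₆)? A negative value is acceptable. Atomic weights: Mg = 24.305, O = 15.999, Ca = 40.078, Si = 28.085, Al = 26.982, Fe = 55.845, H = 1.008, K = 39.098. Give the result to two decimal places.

Si in (Mg₀.₆₅Fe₀.₃₅)₃KAlSi₃O₁₀(OH)₂: molar mass 450.371 g/mol; 3×28.085 = 84.255 g → 18.71 wt%.
Si in (Mg₀.₃₀Fe₀.₇₀)CaSi₂O₆: molar mass 238.625 g/mol; 2×28.085 = 56.170 g → 23.54 wt%.
Difference = 18.71 − 23.54 = -4.83 percentage points.

-4.83 percentage points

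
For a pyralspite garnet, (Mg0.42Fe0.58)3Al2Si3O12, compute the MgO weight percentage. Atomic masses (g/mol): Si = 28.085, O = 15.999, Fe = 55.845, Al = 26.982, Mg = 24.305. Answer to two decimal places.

11.09 wt%

Molar mass of (Mg0.42Fe0.58)3Al2Si3O12 = 1.26·24.305 + 1.74·55.845 + 2·26.982 + 3·28.085 + 12·15.999 = 458.002 g/mol.
Each formula unit contains 1.26 Mg, equivalent to 1.26/1 = 1.2600 mol MgO.
M(MgO) = 1×24.305 + 1×15.999 = 40.304 g/mol.
Mass of MgO per formula unit = 1.2600 × 40.304 = 50.783 g.
MgO wt% = 50.783 / 458.002 × 100 = 11.09%.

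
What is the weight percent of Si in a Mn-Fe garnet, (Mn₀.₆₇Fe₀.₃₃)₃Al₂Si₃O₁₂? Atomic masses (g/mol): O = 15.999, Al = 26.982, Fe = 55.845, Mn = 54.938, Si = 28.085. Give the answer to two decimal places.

16.99 weight percent

Formula mass = 2.01*54.938 + 0.99*55.845 + 2*26.982 + 3*28.085 + 12*15.999 = 495.919 g/mol, of which 84.255 g is Si.
So Si makes up 84.255/495.919 = 0.1699 of the mass, i.e. 16.99%.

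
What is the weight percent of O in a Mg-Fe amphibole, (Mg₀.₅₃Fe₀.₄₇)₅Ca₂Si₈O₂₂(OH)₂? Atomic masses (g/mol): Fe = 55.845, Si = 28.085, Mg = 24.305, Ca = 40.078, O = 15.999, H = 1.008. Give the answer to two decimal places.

M((Mg₀.₅₃Fe₀.₄₇)₅Ca₂Si₈O₂₂(OH)₂) = 886.472 g/mol.
O contributes 24 × 15.999 = 383.976 g per mole.
383.976/886.472 = 0.4332 → 43.32%.

43.32 wt%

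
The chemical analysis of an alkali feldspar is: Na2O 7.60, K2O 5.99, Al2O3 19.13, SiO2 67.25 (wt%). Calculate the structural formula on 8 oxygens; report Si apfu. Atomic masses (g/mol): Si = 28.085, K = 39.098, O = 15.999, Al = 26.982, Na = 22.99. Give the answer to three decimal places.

2.997 Si apfu

Na2O: 7.60/61.979 = 0.12262 mol → 0.24524 mol Na, 0.12262 mol O.
K2O: 5.99/94.195 = 0.06359 mol → 0.12718 mol K, 0.06359 mol O.
Al2O3: 19.13/101.961 = 0.18762 mol → 0.37524 mol Al, 0.56286 mol O.
SiO2: 67.25/60.083 = 1.11928 mol → 1.11928 mol Si, 2.23856 mol O.
Total oxygen = 2.98763 mol. Normalization factor = 8/2.98763 = 2.67771.
Si per 8 O = 1.11928 × 2.67771 = 2.997.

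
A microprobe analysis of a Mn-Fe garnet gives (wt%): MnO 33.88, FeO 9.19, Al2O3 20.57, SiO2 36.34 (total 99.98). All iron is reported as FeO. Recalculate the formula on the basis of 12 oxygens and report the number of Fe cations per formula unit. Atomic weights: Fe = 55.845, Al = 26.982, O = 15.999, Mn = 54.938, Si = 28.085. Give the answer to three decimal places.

MnO (M=70.937): mol = 0.47761; Mn = 0.47761, O = 0.47761.
FeO (M=71.844): mol = 0.12792; Fe = 0.12792, O = 0.12792.
Al2O3 (M=101.961): mol = 0.20174; Al = 0.40348, O = 0.60522.
SiO2 (M=60.083): mol = 0.60483; Si = 0.60483, O = 1.20966.
ΣO = 2.42041; factor = 12/ΣO = 4.95784.
Fe apfu = 0.12792 × 4.95784 = 0.634.

0.634 Fe apfu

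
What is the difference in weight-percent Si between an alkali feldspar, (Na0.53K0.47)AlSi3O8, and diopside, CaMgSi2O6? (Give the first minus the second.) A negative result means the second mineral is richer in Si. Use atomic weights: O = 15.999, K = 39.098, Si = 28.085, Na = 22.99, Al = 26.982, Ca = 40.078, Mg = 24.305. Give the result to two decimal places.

First mineral: 84.255 g Si in 269.790 g formula = 31.23 wt% Si.
Second mineral: 56.170 g Si in 216.547 g formula = 25.94 wt% Si.
31.23% − 25.94% gives a difference of 5.29 percentage points.

5.29 percentage points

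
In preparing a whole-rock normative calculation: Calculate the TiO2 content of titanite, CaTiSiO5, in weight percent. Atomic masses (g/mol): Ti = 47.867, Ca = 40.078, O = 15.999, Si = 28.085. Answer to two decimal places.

M(CaTiSiO5) = 196.025 g/mol; M(TiO2) = 79.865 g/mol.
Moles TiO2 per formula unit = 1 Ti ÷ 1 = 1.0000.
TiO2 fraction = (1.0000 × 79.865) / 196.025 = 79.865/196.025 = 0.4074.

40.74 wt%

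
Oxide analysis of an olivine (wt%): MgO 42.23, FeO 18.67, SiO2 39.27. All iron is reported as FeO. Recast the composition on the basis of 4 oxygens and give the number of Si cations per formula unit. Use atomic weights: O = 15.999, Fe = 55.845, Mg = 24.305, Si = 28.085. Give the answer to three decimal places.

MgO (M=40.304): mol = 1.04779; Mg = 1.04779, O = 1.04779.
FeO (M=71.844): mol = 0.25987; Fe = 0.25987, O = 0.25987.
SiO2 (M=60.083): mol = 0.65360; Si = 0.65360, O = 1.30720.
ΣO = 2.61486; factor = 4/ΣO = 1.52972.
Si apfu = 0.65360 × 1.52972 = 1.000.

1.000 Si apfu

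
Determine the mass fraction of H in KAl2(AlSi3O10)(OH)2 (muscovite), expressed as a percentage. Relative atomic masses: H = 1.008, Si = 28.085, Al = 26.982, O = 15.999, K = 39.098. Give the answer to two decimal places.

0.51 wt%

Molar mass of KAl2(AlSi3O10)(OH)2: 1*39.098 + 3*26.982 + 3*28.085 + 12*15.999 + 2*1.008 = 398.303 g/mol.
Mass of H per formula unit: 2 × 1.008 = 2.016 g.
Weight fraction H = 2.016 / 398.303 = 0.0051.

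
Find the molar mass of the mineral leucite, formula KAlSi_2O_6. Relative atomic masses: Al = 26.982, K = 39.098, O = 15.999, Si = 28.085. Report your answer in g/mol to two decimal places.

K: 1 × 39.098 = 39.0980
Al: 1 × 26.982 = 26.9820
Si: 2 × 28.085 = 56.1700
O: 6 × 15.999 = 95.9940
Summing the contributions gives the formula mass.

218.24 g/mol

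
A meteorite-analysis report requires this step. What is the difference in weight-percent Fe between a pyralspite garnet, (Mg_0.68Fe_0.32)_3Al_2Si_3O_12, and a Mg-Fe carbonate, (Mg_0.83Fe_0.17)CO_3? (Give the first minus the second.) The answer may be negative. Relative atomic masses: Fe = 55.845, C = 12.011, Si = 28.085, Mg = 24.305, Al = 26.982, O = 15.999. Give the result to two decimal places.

1.78 percentage points

First mineral: 53.611 g Fe in 433.400 g formula = 12.37 wt% Fe.
Second mineral: 9.494 g Fe in 89.675 g formula = 10.59 wt% Fe.
12.37% − 10.59% gives a difference of 1.78 percentage points.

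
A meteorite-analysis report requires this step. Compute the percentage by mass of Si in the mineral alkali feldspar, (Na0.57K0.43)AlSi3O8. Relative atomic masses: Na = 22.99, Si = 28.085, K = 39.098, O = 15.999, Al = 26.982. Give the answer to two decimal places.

Molar mass of (Na0.57K0.43)AlSi3O8: 0.57×22.99 + 0.43×39.098 + 1×26.982 + 3×28.085 + 8×15.999 = 269.145 g/mol.
Mass of Si per formula unit: 3 × 28.085 = 84.255 g.
Weight fraction Si = 84.255 / 269.145 = 0.3130.

31.30 mass %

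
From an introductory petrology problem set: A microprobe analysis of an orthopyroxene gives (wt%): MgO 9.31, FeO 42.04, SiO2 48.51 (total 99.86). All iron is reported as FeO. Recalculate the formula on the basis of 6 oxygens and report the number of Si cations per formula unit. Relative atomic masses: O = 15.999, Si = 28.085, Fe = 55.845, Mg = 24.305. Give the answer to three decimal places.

1.993 Si apfu

9.31 wt% MgO ÷ 40.304 g/mol = 0.23099 mol, giving 0.23099 Mg and 0.23099 O.
42.04 wt% FeO ÷ 71.844 g/mol = 0.58516 mol, giving 0.58516 Fe and 0.58516 O.
48.51 wt% SiO2 ÷ 60.083 g/mol = 0.80738 mol, giving 0.80738 Si and 1.61476 O.
Oxygen sums to 2.43091; scaling by 6/2.43091 = 2.46821 puts the formula on 6 O.
Si: 0.80738 × 2.46821 = 1.993 atoms per formula unit.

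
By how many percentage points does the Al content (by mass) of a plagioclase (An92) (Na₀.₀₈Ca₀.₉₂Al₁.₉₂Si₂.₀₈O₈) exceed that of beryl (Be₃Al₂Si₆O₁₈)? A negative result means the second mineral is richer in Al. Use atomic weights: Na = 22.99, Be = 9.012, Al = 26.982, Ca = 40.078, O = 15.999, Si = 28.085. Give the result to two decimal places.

M(Na₀.₀₈Ca₀.₉₂Al₁.₉₂Si₂.₀₈O₈) = 276.925 g/mol, so wt% Al = 51.805/276.925 × 100 = 18.71%.
M(Be₃Al₂Si₆O₁₈) = 537.492 g/mol, so wt% Al = 53.964/537.492 × 100 = 10.04%.
18.71 − 10.04 = 8.67 pp.

8.67 percentage points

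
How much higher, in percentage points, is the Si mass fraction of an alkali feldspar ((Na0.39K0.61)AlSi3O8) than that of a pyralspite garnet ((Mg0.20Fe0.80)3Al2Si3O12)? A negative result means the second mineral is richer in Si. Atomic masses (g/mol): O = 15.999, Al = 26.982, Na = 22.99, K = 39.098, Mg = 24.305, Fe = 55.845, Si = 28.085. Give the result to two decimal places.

13.37 percentage points

Si in (Na0.39K0.61)AlSi3O8: molar mass 272.045 g/mol; 3×28.085 = 84.255 g → 30.97 wt%.
Si in (Mg0.20Fe0.80)3Al2Si3O12: molar mass 478.818 g/mol; 3×28.085 = 84.255 g → 17.60 wt%.
Difference = 30.97 − 17.60 = 13.37 percentage points.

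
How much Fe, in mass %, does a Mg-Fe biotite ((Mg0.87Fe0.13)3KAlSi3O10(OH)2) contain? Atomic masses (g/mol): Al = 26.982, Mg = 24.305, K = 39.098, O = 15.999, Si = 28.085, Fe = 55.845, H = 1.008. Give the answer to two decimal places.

M((Mg0.87Fe0.13)3KAlSi3O10(OH)2) = 429.555 g/mol.
Fe contributes 0.39 × 55.845 = 21.780 g per mole.
21.780/429.555 = 0.0507 → 5.07%.

5.07 mass %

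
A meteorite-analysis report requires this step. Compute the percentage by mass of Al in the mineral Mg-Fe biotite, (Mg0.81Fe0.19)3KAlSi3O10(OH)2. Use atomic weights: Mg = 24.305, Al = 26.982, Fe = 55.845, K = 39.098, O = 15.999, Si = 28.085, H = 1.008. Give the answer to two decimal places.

6.20 weight percent

M((Mg0.81Fe0.19)3KAlSi3O10(OH)2) = 435.232 g/mol.
Al contributes 1 × 26.982 = 26.982 g per mole.
26.982/435.232 = 0.0620 → 6.20%.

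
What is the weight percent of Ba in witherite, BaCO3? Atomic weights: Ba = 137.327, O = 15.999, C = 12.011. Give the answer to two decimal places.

69.59 mass %

Formula mass = 1·137.327 + 1·12.011 + 3·15.999 = 197.335 g/mol, of which 137.327 g is Ba.
So Ba makes up 137.327/197.335 = 0.6959 of the mass, i.e. 69.59%.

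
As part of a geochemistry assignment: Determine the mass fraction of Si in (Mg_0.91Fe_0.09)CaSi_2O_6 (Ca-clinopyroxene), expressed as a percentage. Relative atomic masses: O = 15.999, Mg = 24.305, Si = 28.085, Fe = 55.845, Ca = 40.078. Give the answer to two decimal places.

Formula mass = 0.91×24.305 + 0.09×55.845 + 1×40.078 + 2×28.085 + 6×15.999 = 219.386 g/mol, of which 56.170 g is Si.
So Si makes up 56.170/219.386 = 0.2560 of the mass, i.e. 25.60%.

25.60 mass %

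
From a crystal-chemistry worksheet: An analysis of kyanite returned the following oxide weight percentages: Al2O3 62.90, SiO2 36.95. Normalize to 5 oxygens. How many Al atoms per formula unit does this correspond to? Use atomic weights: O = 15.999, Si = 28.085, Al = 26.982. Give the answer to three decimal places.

2.002 Al apfu

Al2O3: 62.90/101.961 = 0.61690 mol → 1.23380 mol Al, 1.85070 mol O.
SiO2: 36.95/60.083 = 0.61498 mol → 0.61498 mol Si, 1.22996 mol O.
Total oxygen = 3.08066 mol. Normalization factor = 5/3.08066 = 1.62303.
Al per 5 O = 1.23380 × 1.62303 = 2.002.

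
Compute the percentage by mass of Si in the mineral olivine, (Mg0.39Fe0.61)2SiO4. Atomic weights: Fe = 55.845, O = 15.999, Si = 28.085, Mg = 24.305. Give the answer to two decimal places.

Molar mass of (Mg0.39Fe0.61)2SiO4: 0.78*24.305 + 1.22*55.845 + 1*28.085 + 4*15.999 = 179.170 g/mol.
Mass of Si per formula unit: 1 × 28.085 = 28.085 g.
Weight fraction Si = 28.085 / 179.170 = 0.1568.

15.68 weight percent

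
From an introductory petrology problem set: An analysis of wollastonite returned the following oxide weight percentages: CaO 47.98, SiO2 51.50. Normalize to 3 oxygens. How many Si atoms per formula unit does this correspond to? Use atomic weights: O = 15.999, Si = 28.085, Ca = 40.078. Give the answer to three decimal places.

CaO: 47.98/56.077 = 0.85561 mol → 0.85561 mol Ca, 0.85561 mol O.
SiO2: 51.50/60.083 = 0.85715 mol → 0.85715 mol Si, 1.71430 mol O.
Total oxygen = 2.56991 mol. Normalization factor = 3/2.56991 = 1.16736.
Si per 3 O = 0.85715 × 1.16736 = 1.001.

1.001 Si apfu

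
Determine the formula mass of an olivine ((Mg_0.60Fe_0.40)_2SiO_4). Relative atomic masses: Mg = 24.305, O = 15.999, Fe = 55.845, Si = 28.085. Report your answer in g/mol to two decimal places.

M = 1.20*24.305 + 0.80*55.845 + 1*28.085 + 4*15.999

165.92 g/mol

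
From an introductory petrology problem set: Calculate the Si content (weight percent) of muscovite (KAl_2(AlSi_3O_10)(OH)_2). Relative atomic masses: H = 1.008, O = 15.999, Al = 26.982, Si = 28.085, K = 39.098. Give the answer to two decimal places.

M(KAl_2(AlSi_3O_10)(OH)_2) = 398.303 g/mol.
Si contributes 3 × 28.085 = 84.255 g per mole.
84.255/398.303 = 0.2115 → 21.15%.

21.15 weight percent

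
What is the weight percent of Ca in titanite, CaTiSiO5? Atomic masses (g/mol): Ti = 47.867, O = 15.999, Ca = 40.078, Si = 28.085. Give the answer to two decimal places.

Formula mass = 1·40.078 + 1·47.867 + 1·28.085 + 5·15.999 = 196.025 g/mol, of which 40.078 g is Ca.
So Ca makes up 40.078/196.025 = 0.2045 of the mass, i.e. 20.45%.

20.45 wt%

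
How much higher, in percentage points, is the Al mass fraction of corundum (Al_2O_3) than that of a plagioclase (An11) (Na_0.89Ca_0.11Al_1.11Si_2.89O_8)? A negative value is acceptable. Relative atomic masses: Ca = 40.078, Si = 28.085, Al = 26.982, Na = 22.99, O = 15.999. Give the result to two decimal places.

41.58 percentage points

Al in Al_2O_3: molar mass 101.961 g/mol; 2×26.982 = 53.964 g → 52.93 wt%.
Al in Na_0.89Ca_0.11Al_1.11Si_2.89O_8: molar mass 263.977 g/mol; 1.11×26.982 = 29.950 g → 11.35 wt%.
Difference = 52.93 − 11.35 = 41.58 percentage points.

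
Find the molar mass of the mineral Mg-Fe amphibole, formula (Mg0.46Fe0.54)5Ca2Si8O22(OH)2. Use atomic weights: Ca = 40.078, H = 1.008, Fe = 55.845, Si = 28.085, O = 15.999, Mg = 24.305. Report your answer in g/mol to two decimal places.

897.51 g/mol

M = 2.30*24.305 + 2.70*55.845 + 2*40.078 + 8*28.085 + 24*15.999 + 2*1.008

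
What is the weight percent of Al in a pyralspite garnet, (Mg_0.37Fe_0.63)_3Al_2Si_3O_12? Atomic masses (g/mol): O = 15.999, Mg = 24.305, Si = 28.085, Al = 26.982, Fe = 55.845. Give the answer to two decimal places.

11.66 mass %

Molar mass of (Mg_0.37Fe_0.63)_3Al_2Si_3O_12: 1.11*24.305 + 1.89*55.845 + 2*26.982 + 3*28.085 + 12*15.999 = 462.733 g/mol.
Mass of Al per formula unit: 2 × 26.982 = 53.964 g.
Weight fraction Al = 53.964 / 462.733 = 0.1166.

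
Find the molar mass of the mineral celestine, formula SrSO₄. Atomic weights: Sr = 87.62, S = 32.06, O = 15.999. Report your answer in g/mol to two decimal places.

Sr: 1 × 87.62 = 87.6200
S: 1 × 32.06 = 32.0600
O: 4 × 15.999 = 63.9960
Summing the contributions gives the formula mass.

183.68 g/mol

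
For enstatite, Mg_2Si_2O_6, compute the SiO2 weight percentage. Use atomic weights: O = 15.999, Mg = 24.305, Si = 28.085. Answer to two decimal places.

59.85 wt%

Formula mass = 200.774 g/mol.
2 Si → 2.0000 mol SiO2 per formula unit; M(SiO2) = 60.083, so SiO2 mass = 120.166 g.
120.166/200.774 × 100 = 59.85 wt%.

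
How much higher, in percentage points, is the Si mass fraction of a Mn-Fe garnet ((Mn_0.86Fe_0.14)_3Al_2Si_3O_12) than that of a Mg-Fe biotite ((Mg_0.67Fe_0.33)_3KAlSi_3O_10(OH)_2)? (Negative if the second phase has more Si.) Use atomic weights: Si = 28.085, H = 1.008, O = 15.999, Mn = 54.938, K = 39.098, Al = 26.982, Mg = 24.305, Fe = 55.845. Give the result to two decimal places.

First mineral: 84.255 g Si in 495.402 g formula = 17.01 wt% Si.
Second mineral: 84.255 g Si in 448.479 g formula = 18.79 wt% Si.
17.01% − 18.79% gives a difference of -1.78 percentage points.

-1.78 percentage points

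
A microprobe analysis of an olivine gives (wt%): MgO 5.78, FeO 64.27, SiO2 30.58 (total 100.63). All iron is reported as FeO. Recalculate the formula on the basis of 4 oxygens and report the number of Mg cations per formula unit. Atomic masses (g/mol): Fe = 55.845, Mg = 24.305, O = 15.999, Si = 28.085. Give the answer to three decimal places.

0.279 Mg apfu

5.78 wt% MgO ÷ 40.304 g/mol = 0.14341 mol, giving 0.14341 Mg and 0.14341 O.
64.27 wt% FeO ÷ 71.844 g/mol = 0.89458 mol, giving 0.89458 Fe and 0.89458 O.
30.58 wt% SiO2 ÷ 60.083 g/mol = 0.50896 mol, giving 0.50896 Si and 1.01792 O.
Oxygen sums to 2.05591; scaling by 4/2.05591 = 1.94561 puts the formula on 4 O.
Mg: 0.14341 × 1.94561 = 0.279 atoms per formula unit.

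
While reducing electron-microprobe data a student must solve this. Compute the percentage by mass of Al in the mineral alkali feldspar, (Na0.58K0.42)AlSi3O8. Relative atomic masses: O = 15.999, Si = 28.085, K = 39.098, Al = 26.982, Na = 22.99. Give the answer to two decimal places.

Molar mass of (Na0.58K0.42)AlSi3O8: 0.58·22.99 + 0.42·39.098 + 1·26.982 + 3·28.085 + 8·15.999 = 268.984 g/mol.
Mass of Al per formula unit: 1 × 26.982 = 26.982 g.
Weight fraction Al = 26.982 / 268.984 = 0.1003.

10.03 weight percent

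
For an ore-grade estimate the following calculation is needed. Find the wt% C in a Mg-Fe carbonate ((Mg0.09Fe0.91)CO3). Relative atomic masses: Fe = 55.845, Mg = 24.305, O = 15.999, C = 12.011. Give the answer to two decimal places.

10.63 weight percent

Formula mass = 0.09·24.305 + 0.91·55.845 + 1·12.011 + 3·15.999 = 113.014 g/mol, of which 12.011 g is C.
So C makes up 12.011/113.014 = 0.1063 of the mass, i.e. 10.63%.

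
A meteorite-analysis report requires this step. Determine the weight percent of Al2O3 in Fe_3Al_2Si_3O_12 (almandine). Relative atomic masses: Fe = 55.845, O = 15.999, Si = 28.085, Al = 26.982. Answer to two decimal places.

Formula mass = 497.742 g/mol.
2 Al → 1.0000 mol Al2O3 per formula unit; M(Al2O3) = 101.961, so Al2O3 mass = 101.961 g.
101.961/497.742 × 100 = 20.48 wt%.

20.48 wt%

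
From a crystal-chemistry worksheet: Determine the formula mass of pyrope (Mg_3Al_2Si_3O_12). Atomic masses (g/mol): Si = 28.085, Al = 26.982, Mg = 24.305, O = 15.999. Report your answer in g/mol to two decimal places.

403.12 g/mol

Mg: 3 × 24.305 = 72.9150
Al: 2 × 26.982 = 53.9640
Si: 3 × 28.085 = 84.2550
O: 12 × 15.999 = 191.9880
Summing the contributions gives the formula mass.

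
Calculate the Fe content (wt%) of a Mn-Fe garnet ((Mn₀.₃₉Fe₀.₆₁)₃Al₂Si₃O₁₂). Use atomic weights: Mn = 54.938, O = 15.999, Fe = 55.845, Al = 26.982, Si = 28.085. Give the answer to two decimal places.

M((Mn₀.₃₉Fe₀.₆₁)₃Al₂Si₃O₁₂) = 496.681 g/mol.
Fe contributes 1.83 × 55.845 = 102.196 g per mole.
102.196/496.681 = 0.2058 → 20.58%.

20.58 wt%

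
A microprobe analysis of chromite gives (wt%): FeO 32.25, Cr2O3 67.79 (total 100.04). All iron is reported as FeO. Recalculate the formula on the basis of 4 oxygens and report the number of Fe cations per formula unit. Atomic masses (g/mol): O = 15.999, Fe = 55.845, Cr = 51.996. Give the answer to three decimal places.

FeO (M=71.844): mol = 0.44889; Fe = 0.44889, O = 0.44889.
Cr2O3 (M=151.989): mol = 0.44602; Cr = 0.89204, O = 1.33806.
ΣO = 1.78695; factor = 4/ΣO = 2.23845.
Fe apfu = 0.44889 × 2.23845 = 1.005.

1.005 Fe apfu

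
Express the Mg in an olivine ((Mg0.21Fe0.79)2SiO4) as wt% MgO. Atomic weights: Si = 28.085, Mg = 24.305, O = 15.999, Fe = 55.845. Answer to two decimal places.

8.88 wt%

M((Mg0.21Fe0.79)2SiO4) = 190.524 g/mol; M(MgO) = 40.304 g/mol.
Moles MgO per formula unit = 0.42 Mg ÷ 1 = 0.4200.
MgO fraction = (0.4200 × 40.304) / 190.524 = 16.928/190.524 = 0.0888.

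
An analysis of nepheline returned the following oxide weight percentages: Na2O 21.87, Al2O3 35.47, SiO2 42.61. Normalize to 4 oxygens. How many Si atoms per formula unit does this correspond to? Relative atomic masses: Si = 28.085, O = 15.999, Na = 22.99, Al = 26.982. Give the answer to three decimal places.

Na2O (M=61.979): mol = 0.35286; Na = 0.70572, O = 0.35286.
Al2O3 (M=101.961): mol = 0.34788; Al = 0.69576, O = 1.04364.
SiO2 (M=60.083): mol = 0.70919; Si = 0.70919, O = 1.41838.
ΣO = 2.81488; factor = 4/ΣO = 1.42102.
Si apfu = 0.70919 × 1.42102 = 1.008.

1.008 Si apfu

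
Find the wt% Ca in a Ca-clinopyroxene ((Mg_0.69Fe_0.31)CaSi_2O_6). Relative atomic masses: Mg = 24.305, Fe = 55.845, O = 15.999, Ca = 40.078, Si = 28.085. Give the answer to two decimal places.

Formula mass = 0.69·24.305 + 0.31·55.845 + 1·40.078 + 2·28.085 + 6·15.999 = 226.324 g/mol, of which 40.078 g is Ca.
So Ca makes up 40.078/226.324 = 0.1771 of the mass, i.e. 17.71%.

17.71 weight percent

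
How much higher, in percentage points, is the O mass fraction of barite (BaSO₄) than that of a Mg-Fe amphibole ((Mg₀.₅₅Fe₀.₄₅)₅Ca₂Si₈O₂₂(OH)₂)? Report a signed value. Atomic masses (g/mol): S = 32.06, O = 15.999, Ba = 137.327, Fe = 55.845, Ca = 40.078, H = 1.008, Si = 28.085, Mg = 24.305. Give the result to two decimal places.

M(BaSO₄) = 233.383 g/mol, so wt% O = 63.996/233.383 × 100 = 27.42%.
M((Mg₀.₅₅Fe₀.₄₅)₅Ca₂Si₈O₂₂(OH)₂) = 883.318 g/mol, so wt% O = 383.976/883.318 × 100 = 43.47%.
27.42 − 43.47 = -16.05 pp.

-16.05 percentage points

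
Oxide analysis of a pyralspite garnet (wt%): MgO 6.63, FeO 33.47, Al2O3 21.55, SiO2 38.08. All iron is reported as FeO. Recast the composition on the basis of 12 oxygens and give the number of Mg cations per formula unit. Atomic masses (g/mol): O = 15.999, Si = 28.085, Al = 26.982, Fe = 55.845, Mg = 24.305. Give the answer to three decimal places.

6.63 wt% MgO ÷ 40.304 g/mol = 0.16450 mol, giving 0.16450 Mg and 0.16450 O.
33.47 wt% FeO ÷ 71.844 g/mol = 0.46587 mol, giving 0.46587 Fe and 0.46587 O.
21.55 wt% Al2O3 ÷ 101.961 g/mol = 0.21136 mol, giving 0.42272 Al and 0.63408 O.
38.08 wt% SiO2 ÷ 60.083 g/mol = 0.63379 mol, giving 0.63379 Si and 1.26758 O.
Oxygen sums to 2.53203; scaling by 12/2.53203 = 4.73928 puts the formula on 12 O.
Mg: 0.16450 × 4.73928 = 0.780 atoms per formula unit.

0.780 Mg apfu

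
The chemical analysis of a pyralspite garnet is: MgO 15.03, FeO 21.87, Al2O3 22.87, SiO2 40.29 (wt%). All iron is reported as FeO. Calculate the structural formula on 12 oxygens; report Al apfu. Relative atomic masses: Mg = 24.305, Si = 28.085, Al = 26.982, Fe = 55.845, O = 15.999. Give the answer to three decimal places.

15.03 wt% MgO ÷ 40.304 g/mol = 0.37292 mol, giving 0.37292 Mg and 0.37292 O.
21.87 wt% FeO ÷ 71.844 g/mol = 0.30441 mol, giving 0.30441 Fe and 0.30441 O.
22.87 wt% Al2O3 ÷ 101.961 g/mol = 0.22430 mol, giving 0.44860 Al and 0.67290 O.
40.29 wt% SiO2 ÷ 60.083 g/mol = 0.67057 mol, giving 0.67057 Si and 1.34114 O.
Oxygen sums to 2.69137; scaling by 12/2.69137 = 4.45870 puts the formula on 12 O.
Al: 0.44860 × 4.45870 = 2.000 atoms per formula unit.

2.000 Al apfu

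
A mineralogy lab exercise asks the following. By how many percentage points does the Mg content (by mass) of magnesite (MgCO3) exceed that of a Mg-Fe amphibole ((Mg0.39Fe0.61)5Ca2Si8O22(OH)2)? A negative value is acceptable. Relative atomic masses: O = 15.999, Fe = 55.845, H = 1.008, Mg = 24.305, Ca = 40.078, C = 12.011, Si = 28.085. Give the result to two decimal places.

23.61 percentage points

Mg in MgCO3: molar mass 84.313 g/mol; 1×24.305 = 24.305 g → 28.83 wt%.
Mg in (Mg0.39Fe0.61)5Ca2Si8O22(OH)2: molar mass 908.550 g/mol; 1.95×24.305 = 47.395 g → 5.22 wt%.
Difference = 28.83 − 5.22 = 23.61 percentage points.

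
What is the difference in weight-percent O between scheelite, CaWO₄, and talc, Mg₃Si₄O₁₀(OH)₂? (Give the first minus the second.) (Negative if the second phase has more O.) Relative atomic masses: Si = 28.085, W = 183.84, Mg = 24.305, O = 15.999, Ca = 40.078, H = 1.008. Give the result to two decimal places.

-28.39 percentage points

First mineral: 63.996 g O in 287.914 g formula = 22.23 wt% O.
Second mineral: 191.988 g O in 379.259 g formula = 50.62 wt% O.
22.23% − 50.62% gives a difference of -28.39 percentage points.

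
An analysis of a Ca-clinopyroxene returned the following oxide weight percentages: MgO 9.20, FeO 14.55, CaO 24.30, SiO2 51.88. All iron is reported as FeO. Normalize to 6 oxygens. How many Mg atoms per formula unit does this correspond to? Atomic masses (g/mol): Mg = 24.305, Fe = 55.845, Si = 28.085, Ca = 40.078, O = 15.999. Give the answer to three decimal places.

MgO: 9.20/40.304 = 0.22827 mol → 0.22827 mol Mg, 0.22827 mol O.
FeO: 14.55/71.844 = 0.20252 mol → 0.20252 mol Fe, 0.20252 mol O.
CaO: 24.30/56.077 = 0.43333 mol → 0.43333 mol Ca, 0.43333 mol O.
SiO2: 51.88/60.083 = 0.86347 mol → 0.86347 mol Si, 1.72694 mol O.
Total oxygen = 2.59106 mol. Normalization factor = 6/2.59106 = 2.31565.
Mg per 6 O = 0.22827 × 2.31565 = 0.529.

0.529 Mg apfu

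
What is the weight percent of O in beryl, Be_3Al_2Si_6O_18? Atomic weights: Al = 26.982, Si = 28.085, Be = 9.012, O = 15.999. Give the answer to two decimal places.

Molar mass of Be_3Al_2Si_6O_18: 3×9.012 + 2×26.982 + 6×28.085 + 18×15.999 = 537.492 g/mol.
Mass of O per formula unit: 18 × 15.999 = 287.982 g.
Weight fraction O = 287.982 / 537.492 = 0.5358.

53.58 mass %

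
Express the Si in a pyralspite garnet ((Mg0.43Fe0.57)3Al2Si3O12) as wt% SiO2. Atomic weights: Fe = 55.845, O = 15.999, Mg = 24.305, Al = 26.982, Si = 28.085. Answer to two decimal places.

Formula mass = 457.055 g/mol.
3 Si → 3.0000 mol SiO2 per formula unit; M(SiO2) = 60.083, so SiO2 mass = 180.249 g.
180.249/457.055 × 100 = 39.44 wt%.

39.44 wt%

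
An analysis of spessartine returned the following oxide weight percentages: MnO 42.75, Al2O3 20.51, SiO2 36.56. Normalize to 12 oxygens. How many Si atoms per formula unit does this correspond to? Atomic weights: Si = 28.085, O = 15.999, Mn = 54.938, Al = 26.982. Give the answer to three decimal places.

MnO: 42.75/70.937 = 0.60265 mol → 0.60265 mol Mn, 0.60265 mol O.
Al2O3: 20.51/101.961 = 0.20116 mol → 0.40232 mol Al, 0.60348 mol O.
SiO2: 36.56/60.083 = 0.60849 mol → 0.60849 mol Si, 1.21698 mol O.
Total oxygen = 2.42311 mol. Normalization factor = 12/2.42311 = 4.95231.
Si per 12 O = 0.60849 × 4.95231 = 3.013.

3.013 Si apfu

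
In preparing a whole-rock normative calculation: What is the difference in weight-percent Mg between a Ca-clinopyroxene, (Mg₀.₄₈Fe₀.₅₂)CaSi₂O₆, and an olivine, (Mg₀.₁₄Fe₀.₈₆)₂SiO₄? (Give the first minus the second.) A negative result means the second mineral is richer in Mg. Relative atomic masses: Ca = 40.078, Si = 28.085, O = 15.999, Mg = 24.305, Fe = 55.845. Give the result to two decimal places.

First mineral: 11.666 g Mg in 232.948 g formula = 5.01 wt% Mg.
Second mineral: 6.805 g Mg in 194.940 g formula = 3.49 wt% Mg.
5.01% − 3.49% gives a difference of 1.52 percentage points.

1.52 percentage points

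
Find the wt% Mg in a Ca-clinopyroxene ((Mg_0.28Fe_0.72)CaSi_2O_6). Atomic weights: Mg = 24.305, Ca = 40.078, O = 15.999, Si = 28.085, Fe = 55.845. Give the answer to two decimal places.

2.84 mass %

M((Mg_0.28Fe_0.72)CaSi_2O_6) = 239.256 g/mol.
Mg contributes 0.28 × 24.305 = 6.805 g per mole.
6.805/239.256 = 0.0284 → 2.84%.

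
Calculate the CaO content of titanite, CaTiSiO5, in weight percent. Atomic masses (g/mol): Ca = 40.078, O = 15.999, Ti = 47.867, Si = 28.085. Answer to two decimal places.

28.61 wt%

Formula mass = 196.025 g/mol.
1 Ca → 1.0000 mol CaO per formula unit; M(CaO) = 56.077, so CaO mass = 56.077 g.
56.077/196.025 × 100 = 28.61 wt%.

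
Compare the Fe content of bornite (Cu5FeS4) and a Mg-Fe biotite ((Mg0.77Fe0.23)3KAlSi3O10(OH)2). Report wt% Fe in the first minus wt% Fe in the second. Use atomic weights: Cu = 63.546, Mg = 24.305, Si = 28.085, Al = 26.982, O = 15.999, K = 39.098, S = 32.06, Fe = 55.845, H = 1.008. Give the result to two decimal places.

2.35 percentage points

M(Cu5FeS4) = 501.815 g/mol, so wt% Fe = 55.845/501.815 × 100 = 11.13%.
M((Mg0.77Fe0.23)3KAlSi3O10(OH)2) = 439.017 g/mol, so wt% Fe = 38.533/439.017 × 100 = 8.78%.
11.13 − 8.78 = 2.35 pp.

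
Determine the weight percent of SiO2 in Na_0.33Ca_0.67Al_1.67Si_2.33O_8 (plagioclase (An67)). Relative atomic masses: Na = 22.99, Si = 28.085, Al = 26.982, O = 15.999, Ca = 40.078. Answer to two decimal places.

51.29 wt%

Formula mass = 272.929 g/mol.
2.33 Si → 2.3300 mol SiO2 per formula unit; M(SiO2) = 60.083, so SiO2 mass = 139.993 g.
139.993/272.929 × 100 = 51.29 wt%.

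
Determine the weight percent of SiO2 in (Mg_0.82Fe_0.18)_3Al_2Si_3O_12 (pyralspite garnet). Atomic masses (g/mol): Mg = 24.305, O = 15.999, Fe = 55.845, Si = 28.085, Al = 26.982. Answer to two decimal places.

Molar mass of (Mg_0.82Fe_0.18)_3Al_2Si_3O_12 = 2.46*24.305 + 0.54*55.845 + 2*26.982 + 3*28.085 + 12*15.999 = 420.154 g/mol.
Each formula unit contains 3 Si, equivalent to 3/1 = 3.0000 mol SiO2.
M(SiO2) = 1×28.085 + 2×15.999 = 60.083 g/mol.
Mass of SiO2 per formula unit = 3.0000 × 60.083 = 180.249 g.
SiO2 wt% = 180.249 / 420.154 × 100 = 42.90%.

42.90 wt%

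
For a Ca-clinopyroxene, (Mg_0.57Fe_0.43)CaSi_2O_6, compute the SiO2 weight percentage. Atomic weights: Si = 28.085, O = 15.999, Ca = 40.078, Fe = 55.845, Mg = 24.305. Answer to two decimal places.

52.22 wt%

M((Mg_0.57Fe_0.43)CaSi_2O_6) = 230.109 g/mol; M(SiO2) = 60.083 g/mol.
Moles SiO2 per formula unit = 2 Si ÷ 1 = 2.0000.
SiO2 fraction = (2.0000 × 60.083) / 230.109 = 120.166/230.109 = 0.5222.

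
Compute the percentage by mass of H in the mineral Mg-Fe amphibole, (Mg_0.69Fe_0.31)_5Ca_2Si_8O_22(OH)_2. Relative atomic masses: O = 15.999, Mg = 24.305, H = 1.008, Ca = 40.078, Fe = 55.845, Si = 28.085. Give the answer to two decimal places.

M((Mg_0.69Fe_0.31)_5Ca_2Si_8O_22(OH)_2) = 861.240 g/mol.
H contributes 2 × 1.008 = 2.016 g per mole.
2.016/861.240 = 0.0023 → 0.23%.

0.23 mass %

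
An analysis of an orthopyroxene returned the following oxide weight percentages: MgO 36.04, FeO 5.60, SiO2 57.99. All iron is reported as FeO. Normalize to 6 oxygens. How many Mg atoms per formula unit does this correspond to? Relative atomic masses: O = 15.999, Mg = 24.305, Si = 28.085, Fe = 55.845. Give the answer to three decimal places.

1.848 Mg apfu

36.04 wt% MgO ÷ 40.304 g/mol = 0.89420 mol, giving 0.89420 Mg and 0.89420 O.
5.60 wt% FeO ÷ 71.844 g/mol = 0.07795 mol, giving 0.07795 Fe and 0.07795 O.
57.99 wt% SiO2 ÷ 60.083 g/mol = 0.96516 mol, giving 0.96516 Si and 1.93032 O.
Oxygen sums to 2.90247; scaling by 6/2.90247 = 2.06720 puts the formula on 6 O.
Mg: 0.89420 × 2.06720 = 1.848 atoms per formula unit.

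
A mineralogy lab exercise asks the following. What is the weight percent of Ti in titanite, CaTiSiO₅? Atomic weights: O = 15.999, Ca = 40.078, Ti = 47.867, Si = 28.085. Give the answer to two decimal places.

24.42 wt%

M(CaTiSiO₅) = 196.025 g/mol.
Ti contributes 1 × 47.867 = 47.867 g per mole.
47.867/196.025 = 0.2442 → 24.42%.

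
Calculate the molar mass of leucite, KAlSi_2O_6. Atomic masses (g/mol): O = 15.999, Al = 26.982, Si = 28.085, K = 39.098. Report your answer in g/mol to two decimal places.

M = 1*39.098 + 1*26.982 + 2*28.085 + 6*15.999

218.24 g/mol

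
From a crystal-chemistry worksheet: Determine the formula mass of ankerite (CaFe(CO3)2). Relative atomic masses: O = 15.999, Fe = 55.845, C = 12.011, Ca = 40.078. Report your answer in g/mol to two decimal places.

M = 1(40.078) + 1(55.845) + 2(12.011) + 6(15.999)

215.94 g/mol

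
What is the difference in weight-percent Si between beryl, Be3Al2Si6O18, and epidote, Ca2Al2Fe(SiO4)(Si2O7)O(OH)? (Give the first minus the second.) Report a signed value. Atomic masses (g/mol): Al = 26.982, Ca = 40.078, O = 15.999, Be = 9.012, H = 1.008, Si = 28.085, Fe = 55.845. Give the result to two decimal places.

13.91 percentage points

Si in Be3Al2Si6O18: molar mass 537.492 g/mol; 6×28.085 = 168.510 g → 31.35 wt%.
Si in Ca2Al2Fe(SiO4)(Si2O7)O(OH): molar mass 483.215 g/mol; 3×28.085 = 84.255 g → 17.44 wt%.
Difference = 31.35 − 17.44 = 13.91 percentage points.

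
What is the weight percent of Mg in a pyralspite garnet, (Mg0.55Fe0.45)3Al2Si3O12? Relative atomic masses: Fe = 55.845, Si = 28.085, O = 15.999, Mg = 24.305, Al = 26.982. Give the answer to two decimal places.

9.00 wt%

Molar mass of (Mg0.55Fe0.45)3Al2Si3O12: 1.65*24.305 + 1.35*55.845 + 2*26.982 + 3*28.085 + 12*15.999 = 445.701 g/mol.
Mass of Mg per formula unit: 1.65 × 24.305 = 40.103 g.
Weight fraction Mg = 40.103 / 445.701 = 0.0900.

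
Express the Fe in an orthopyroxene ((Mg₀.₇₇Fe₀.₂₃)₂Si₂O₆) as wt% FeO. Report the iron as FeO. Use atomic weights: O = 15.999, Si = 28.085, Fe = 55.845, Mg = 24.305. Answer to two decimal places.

15.35 wt%

Formula mass = 215.282 g/mol.
0.46 Fe → 0.4600 mol FeO per formula unit; M(FeO) = 71.844, so FeO mass = 33.048 g.
33.048/215.282 × 100 = 15.35 wt%.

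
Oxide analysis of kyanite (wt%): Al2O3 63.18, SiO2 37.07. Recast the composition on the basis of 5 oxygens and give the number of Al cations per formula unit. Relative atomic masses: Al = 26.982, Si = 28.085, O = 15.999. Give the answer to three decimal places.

63.18 wt% Al2O3 ÷ 101.961 g/mol = 0.61965 mol, giving 1.23930 Al and 1.85895 O.
37.07 wt% SiO2 ÷ 60.083 g/mol = 0.61698 mol, giving 0.61698 Si and 1.23396 O.
Oxygen sums to 3.09291; scaling by 5/3.09291 = 1.61660 puts the formula on 5 O.
Al: 1.23930 × 1.61660 = 2.003 atoms per formula unit.

2.003 Al apfu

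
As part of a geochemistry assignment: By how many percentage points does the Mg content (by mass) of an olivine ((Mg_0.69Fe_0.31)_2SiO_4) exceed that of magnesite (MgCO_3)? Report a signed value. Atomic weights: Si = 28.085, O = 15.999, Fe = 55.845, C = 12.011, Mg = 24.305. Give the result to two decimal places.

First mineral: 33.541 g Mg in 160.246 g formula = 20.93 wt% Mg.
Second mineral: 24.305 g Mg in 84.313 g formula = 28.83 wt% Mg.
20.93% − 28.83% gives a difference of -7.90 percentage points.

-7.90 percentage points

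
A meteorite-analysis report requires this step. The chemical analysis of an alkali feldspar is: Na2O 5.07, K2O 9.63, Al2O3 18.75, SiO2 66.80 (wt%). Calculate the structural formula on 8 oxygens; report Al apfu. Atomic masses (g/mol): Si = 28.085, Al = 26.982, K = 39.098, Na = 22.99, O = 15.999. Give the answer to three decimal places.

0.994 Al apfu

Na2O: 5.07/61.979 = 0.08180 mol → 0.16360 mol Na, 0.08180 mol O.
K2O: 9.63/94.195 = 0.10223 mol → 0.20446 mol K, 0.10223 mol O.
Al2O3: 18.75/101.961 = 0.18389 mol → 0.36778 mol Al, 0.55167 mol O.
SiO2: 66.80/60.083 = 1.11180 mol → 1.11180 mol Si, 2.22360 mol O.
Total oxygen = 2.95930 mol. Normalization factor = 8/2.95930 = 2.70334.
Al per 8 O = 0.36778 × 2.70334 = 0.994.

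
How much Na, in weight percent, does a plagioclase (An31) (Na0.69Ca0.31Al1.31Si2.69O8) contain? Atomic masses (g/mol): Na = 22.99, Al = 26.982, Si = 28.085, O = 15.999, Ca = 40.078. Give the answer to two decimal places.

Formula mass = 0.69·22.99 + 0.31·40.078 + 1.31·26.982 + 2.69·28.085 + 8·15.999 = 267.174 g/mol, of which 15.863 g is Na.
So Na makes up 15.863/267.174 = 0.0594 of the mass, i.e. 5.94%.

5.94 weight percent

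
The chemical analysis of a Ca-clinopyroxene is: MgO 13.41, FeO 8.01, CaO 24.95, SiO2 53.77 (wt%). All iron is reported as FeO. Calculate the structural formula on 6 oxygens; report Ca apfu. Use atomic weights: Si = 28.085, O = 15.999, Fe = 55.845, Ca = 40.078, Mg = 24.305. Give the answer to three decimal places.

0.996 Ca apfu

13.41 wt% MgO ÷ 40.304 g/mol = 0.33272 mol, giving 0.33272 Mg and 0.33272 O.
8.01 wt% FeO ÷ 71.844 g/mol = 0.11149 mol, giving 0.11149 Fe and 0.11149 O.
24.95 wt% CaO ÷ 56.077 g/mol = 0.44492 mol, giving 0.44492 Ca and 0.44492 O.
53.77 wt% SiO2 ÷ 60.083 g/mol = 0.89493 mol, giving 0.89493 Si and 1.78986 O.
Oxygen sums to 2.67899; scaling by 6/2.67899 = 2.23965 puts the formula on 6 O.
Ca: 0.44492 × 2.23965 = 0.996 atoms per formula unit.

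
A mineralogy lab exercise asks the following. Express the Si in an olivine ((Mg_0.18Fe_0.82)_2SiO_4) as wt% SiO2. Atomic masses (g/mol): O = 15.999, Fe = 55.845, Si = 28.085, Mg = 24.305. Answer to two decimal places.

Formula mass = 192.417 g/mol.
1 Si → 1.0000 mol SiO2 per formula unit; M(SiO2) = 60.083, so SiO2 mass = 60.083 g.
60.083/192.417 × 100 = 31.23 wt%.

31.23 wt%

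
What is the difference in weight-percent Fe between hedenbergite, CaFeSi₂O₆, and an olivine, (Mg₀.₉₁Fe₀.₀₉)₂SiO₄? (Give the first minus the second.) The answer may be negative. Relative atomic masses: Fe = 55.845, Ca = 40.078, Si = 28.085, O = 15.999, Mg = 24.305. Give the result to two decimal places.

15.64 percentage points

First mineral: 55.845 g Fe in 248.087 g formula = 22.51 wt% Fe.
Second mineral: 10.052 g Fe in 146.368 g formula = 6.87 wt% Fe.
22.51% − 6.87% gives a difference of 15.64 percentage points.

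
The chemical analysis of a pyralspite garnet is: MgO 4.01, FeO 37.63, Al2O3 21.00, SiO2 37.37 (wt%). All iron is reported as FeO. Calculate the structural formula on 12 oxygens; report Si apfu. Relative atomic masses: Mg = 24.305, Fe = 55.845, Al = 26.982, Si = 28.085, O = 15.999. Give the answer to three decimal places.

MgO: 4.01/40.304 = 0.09949 mol → 0.09949 mol Mg, 0.09949 mol O.
FeO: 37.63/71.844 = 0.52377 mol → 0.52377 mol Fe, 0.52377 mol O.
Al2O3: 21.00/101.961 = 0.20596 mol → 0.41192 mol Al, 0.61788 mol O.
SiO2: 37.37/60.083 = 0.62197 mol → 0.62197 mol Si, 1.24394 mol O.
Total oxygen = 2.48508 mol. Normalization factor = 12/2.48508 = 4.82882.
Si per 12 O = 0.62197 × 4.82882 = 3.003.

3.003 Si apfu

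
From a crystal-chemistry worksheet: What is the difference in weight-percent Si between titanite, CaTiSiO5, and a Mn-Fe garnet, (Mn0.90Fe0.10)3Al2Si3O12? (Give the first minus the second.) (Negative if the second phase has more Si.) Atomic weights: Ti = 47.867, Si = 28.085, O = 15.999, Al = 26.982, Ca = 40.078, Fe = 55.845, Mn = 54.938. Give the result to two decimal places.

First mineral: 28.085 g Si in 196.025 g formula = 14.33 wt% Si.
Second mineral: 84.255 g Si in 495.293 g formula = 17.01 wt% Si.
14.33% − 17.01% gives a difference of -2.68 percentage points.

-2.68 percentage points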